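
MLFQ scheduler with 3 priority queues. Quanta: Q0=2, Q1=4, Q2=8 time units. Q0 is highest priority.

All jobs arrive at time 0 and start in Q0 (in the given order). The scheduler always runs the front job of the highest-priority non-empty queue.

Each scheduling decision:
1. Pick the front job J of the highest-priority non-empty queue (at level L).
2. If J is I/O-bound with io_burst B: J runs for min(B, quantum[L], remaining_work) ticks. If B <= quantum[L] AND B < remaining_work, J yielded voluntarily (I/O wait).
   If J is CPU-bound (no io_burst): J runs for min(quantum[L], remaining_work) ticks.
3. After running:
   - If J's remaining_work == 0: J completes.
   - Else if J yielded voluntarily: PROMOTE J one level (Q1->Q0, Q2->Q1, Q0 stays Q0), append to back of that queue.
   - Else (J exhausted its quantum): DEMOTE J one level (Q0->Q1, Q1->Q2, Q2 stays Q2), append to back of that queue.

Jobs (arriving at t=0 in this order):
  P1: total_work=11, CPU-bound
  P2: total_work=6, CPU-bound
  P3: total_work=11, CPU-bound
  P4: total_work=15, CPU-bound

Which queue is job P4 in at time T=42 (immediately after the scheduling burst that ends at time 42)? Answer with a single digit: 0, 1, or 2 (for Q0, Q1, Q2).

t=0-2: P1@Q0 runs 2, rem=9, quantum used, demote→Q1. Q0=[P2,P3,P4] Q1=[P1] Q2=[]
t=2-4: P2@Q0 runs 2, rem=4, quantum used, demote→Q1. Q0=[P3,P4] Q1=[P1,P2] Q2=[]
t=4-6: P3@Q0 runs 2, rem=9, quantum used, demote→Q1. Q0=[P4] Q1=[P1,P2,P3] Q2=[]
t=6-8: P4@Q0 runs 2, rem=13, quantum used, demote→Q1. Q0=[] Q1=[P1,P2,P3,P4] Q2=[]
t=8-12: P1@Q1 runs 4, rem=5, quantum used, demote→Q2. Q0=[] Q1=[P2,P3,P4] Q2=[P1]
t=12-16: P2@Q1 runs 4, rem=0, completes. Q0=[] Q1=[P3,P4] Q2=[P1]
t=16-20: P3@Q1 runs 4, rem=5, quantum used, demote→Q2. Q0=[] Q1=[P4] Q2=[P1,P3]
t=20-24: P4@Q1 runs 4, rem=9, quantum used, demote→Q2. Q0=[] Q1=[] Q2=[P1,P3,P4]
t=24-29: P1@Q2 runs 5, rem=0, completes. Q0=[] Q1=[] Q2=[P3,P4]
t=29-34: P3@Q2 runs 5, rem=0, completes. Q0=[] Q1=[] Q2=[P4]
t=34-42: P4@Q2 runs 8, rem=1, quantum used, demote→Q2. Q0=[] Q1=[] Q2=[P4]
t=42-43: P4@Q2 runs 1, rem=0, completes. Q0=[] Q1=[] Q2=[]

Answer: 2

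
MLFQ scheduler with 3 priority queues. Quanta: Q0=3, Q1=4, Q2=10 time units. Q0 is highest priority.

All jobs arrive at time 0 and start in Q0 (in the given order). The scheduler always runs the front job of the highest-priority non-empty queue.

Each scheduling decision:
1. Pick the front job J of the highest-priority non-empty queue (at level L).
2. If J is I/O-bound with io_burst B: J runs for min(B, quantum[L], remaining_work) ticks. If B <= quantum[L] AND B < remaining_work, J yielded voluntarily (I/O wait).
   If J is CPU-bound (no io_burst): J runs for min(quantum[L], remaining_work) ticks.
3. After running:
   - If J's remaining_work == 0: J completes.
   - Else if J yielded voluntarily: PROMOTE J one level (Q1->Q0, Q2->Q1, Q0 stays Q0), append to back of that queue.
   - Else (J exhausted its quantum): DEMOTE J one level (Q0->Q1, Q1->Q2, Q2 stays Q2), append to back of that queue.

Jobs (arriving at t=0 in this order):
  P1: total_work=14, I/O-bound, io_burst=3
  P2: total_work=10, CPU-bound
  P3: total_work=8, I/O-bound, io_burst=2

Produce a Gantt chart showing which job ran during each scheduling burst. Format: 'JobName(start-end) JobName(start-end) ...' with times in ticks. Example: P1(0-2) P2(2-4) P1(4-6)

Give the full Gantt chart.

Answer: P1(0-3) P2(3-6) P3(6-8) P1(8-11) P3(11-13) P1(13-16) P3(16-18) P1(18-21) P3(21-23) P1(23-25) P2(25-29) P2(29-32)

Derivation:
t=0-3: P1@Q0 runs 3, rem=11, I/O yield, promote→Q0. Q0=[P2,P3,P1] Q1=[] Q2=[]
t=3-6: P2@Q0 runs 3, rem=7, quantum used, demote→Q1. Q0=[P3,P1] Q1=[P2] Q2=[]
t=6-8: P3@Q0 runs 2, rem=6, I/O yield, promote→Q0. Q0=[P1,P3] Q1=[P2] Q2=[]
t=8-11: P1@Q0 runs 3, rem=8, I/O yield, promote→Q0. Q0=[P3,P1] Q1=[P2] Q2=[]
t=11-13: P3@Q0 runs 2, rem=4, I/O yield, promote→Q0. Q0=[P1,P3] Q1=[P2] Q2=[]
t=13-16: P1@Q0 runs 3, rem=5, I/O yield, promote→Q0. Q0=[P3,P1] Q1=[P2] Q2=[]
t=16-18: P3@Q0 runs 2, rem=2, I/O yield, promote→Q0. Q0=[P1,P3] Q1=[P2] Q2=[]
t=18-21: P1@Q0 runs 3, rem=2, I/O yield, promote→Q0. Q0=[P3,P1] Q1=[P2] Q2=[]
t=21-23: P3@Q0 runs 2, rem=0, completes. Q0=[P1] Q1=[P2] Q2=[]
t=23-25: P1@Q0 runs 2, rem=0, completes. Q0=[] Q1=[P2] Q2=[]
t=25-29: P2@Q1 runs 4, rem=3, quantum used, demote→Q2. Q0=[] Q1=[] Q2=[P2]
t=29-32: P2@Q2 runs 3, rem=0, completes. Q0=[] Q1=[] Q2=[]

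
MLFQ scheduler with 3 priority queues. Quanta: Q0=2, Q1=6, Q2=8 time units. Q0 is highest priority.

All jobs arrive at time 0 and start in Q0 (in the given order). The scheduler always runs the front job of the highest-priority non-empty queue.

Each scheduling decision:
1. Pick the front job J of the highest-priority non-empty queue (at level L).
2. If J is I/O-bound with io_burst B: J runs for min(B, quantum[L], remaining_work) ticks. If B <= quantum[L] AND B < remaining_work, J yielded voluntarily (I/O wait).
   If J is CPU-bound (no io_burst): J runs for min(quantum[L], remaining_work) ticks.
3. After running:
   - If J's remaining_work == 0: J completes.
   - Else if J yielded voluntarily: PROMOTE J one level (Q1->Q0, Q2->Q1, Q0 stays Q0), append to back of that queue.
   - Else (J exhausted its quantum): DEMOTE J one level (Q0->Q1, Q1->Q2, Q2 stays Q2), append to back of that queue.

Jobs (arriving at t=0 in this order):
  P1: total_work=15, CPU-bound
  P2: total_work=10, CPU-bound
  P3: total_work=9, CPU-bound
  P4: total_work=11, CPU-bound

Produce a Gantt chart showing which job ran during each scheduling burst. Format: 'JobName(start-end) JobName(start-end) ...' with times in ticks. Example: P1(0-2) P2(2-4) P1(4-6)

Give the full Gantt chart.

t=0-2: P1@Q0 runs 2, rem=13, quantum used, demote→Q1. Q0=[P2,P3,P4] Q1=[P1] Q2=[]
t=2-4: P2@Q0 runs 2, rem=8, quantum used, demote→Q1. Q0=[P3,P4] Q1=[P1,P2] Q2=[]
t=4-6: P3@Q0 runs 2, rem=7, quantum used, demote→Q1. Q0=[P4] Q1=[P1,P2,P3] Q2=[]
t=6-8: P4@Q0 runs 2, rem=9, quantum used, demote→Q1. Q0=[] Q1=[P1,P2,P3,P4] Q2=[]
t=8-14: P1@Q1 runs 6, rem=7, quantum used, demote→Q2. Q0=[] Q1=[P2,P3,P4] Q2=[P1]
t=14-20: P2@Q1 runs 6, rem=2, quantum used, demote→Q2. Q0=[] Q1=[P3,P4] Q2=[P1,P2]
t=20-26: P3@Q1 runs 6, rem=1, quantum used, demote→Q2. Q0=[] Q1=[P4] Q2=[P1,P2,P3]
t=26-32: P4@Q1 runs 6, rem=3, quantum used, demote→Q2. Q0=[] Q1=[] Q2=[P1,P2,P3,P4]
t=32-39: P1@Q2 runs 7, rem=0, completes. Q0=[] Q1=[] Q2=[P2,P3,P4]
t=39-41: P2@Q2 runs 2, rem=0, completes. Q0=[] Q1=[] Q2=[P3,P4]
t=41-42: P3@Q2 runs 1, rem=0, completes. Q0=[] Q1=[] Q2=[P4]
t=42-45: P4@Q2 runs 3, rem=0, completes. Q0=[] Q1=[] Q2=[]

Answer: P1(0-2) P2(2-4) P3(4-6) P4(6-8) P1(8-14) P2(14-20) P3(20-26) P4(26-32) P1(32-39) P2(39-41) P3(41-42) P4(42-45)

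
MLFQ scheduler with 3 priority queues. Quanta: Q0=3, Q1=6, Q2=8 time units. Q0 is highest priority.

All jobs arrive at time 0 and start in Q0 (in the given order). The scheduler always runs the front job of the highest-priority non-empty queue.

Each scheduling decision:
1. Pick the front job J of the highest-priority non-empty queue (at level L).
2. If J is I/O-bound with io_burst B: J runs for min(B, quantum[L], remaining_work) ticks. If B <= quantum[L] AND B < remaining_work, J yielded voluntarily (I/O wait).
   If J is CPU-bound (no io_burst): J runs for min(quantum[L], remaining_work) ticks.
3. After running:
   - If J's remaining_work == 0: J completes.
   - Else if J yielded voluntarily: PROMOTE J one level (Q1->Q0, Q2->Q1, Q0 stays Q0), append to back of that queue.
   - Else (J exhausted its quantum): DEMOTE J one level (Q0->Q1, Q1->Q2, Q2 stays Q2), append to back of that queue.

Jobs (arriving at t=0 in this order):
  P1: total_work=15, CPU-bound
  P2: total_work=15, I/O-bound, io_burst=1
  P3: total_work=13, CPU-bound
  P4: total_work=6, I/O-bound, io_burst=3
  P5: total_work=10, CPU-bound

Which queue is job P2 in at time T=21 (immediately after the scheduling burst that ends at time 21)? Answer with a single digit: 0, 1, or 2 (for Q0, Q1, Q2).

t=0-3: P1@Q0 runs 3, rem=12, quantum used, demote→Q1. Q0=[P2,P3,P4,P5] Q1=[P1] Q2=[]
t=3-4: P2@Q0 runs 1, rem=14, I/O yield, promote→Q0. Q0=[P3,P4,P5,P2] Q1=[P1] Q2=[]
t=4-7: P3@Q0 runs 3, rem=10, quantum used, demote→Q1. Q0=[P4,P5,P2] Q1=[P1,P3] Q2=[]
t=7-10: P4@Q0 runs 3, rem=3, I/O yield, promote→Q0. Q0=[P5,P2,P4] Q1=[P1,P3] Q2=[]
t=10-13: P5@Q0 runs 3, rem=7, quantum used, demote→Q1. Q0=[P2,P4] Q1=[P1,P3,P5] Q2=[]
t=13-14: P2@Q0 runs 1, rem=13, I/O yield, promote→Q0. Q0=[P4,P2] Q1=[P1,P3,P5] Q2=[]
t=14-17: P4@Q0 runs 3, rem=0, completes. Q0=[P2] Q1=[P1,P3,P5] Q2=[]
t=17-18: P2@Q0 runs 1, rem=12, I/O yield, promote→Q0. Q0=[P2] Q1=[P1,P3,P5] Q2=[]
t=18-19: P2@Q0 runs 1, rem=11, I/O yield, promote→Q0. Q0=[P2] Q1=[P1,P3,P5] Q2=[]
t=19-20: P2@Q0 runs 1, rem=10, I/O yield, promote→Q0. Q0=[P2] Q1=[P1,P3,P5] Q2=[]
t=20-21: P2@Q0 runs 1, rem=9, I/O yield, promote→Q0. Q0=[P2] Q1=[P1,P3,P5] Q2=[]
t=21-22: P2@Q0 runs 1, rem=8, I/O yield, promote→Q0. Q0=[P2] Q1=[P1,P3,P5] Q2=[]
t=22-23: P2@Q0 runs 1, rem=7, I/O yield, promote→Q0. Q0=[P2] Q1=[P1,P3,P5] Q2=[]
t=23-24: P2@Q0 runs 1, rem=6, I/O yield, promote→Q0. Q0=[P2] Q1=[P1,P3,P5] Q2=[]
t=24-25: P2@Q0 runs 1, rem=5, I/O yield, promote→Q0. Q0=[P2] Q1=[P1,P3,P5] Q2=[]
t=25-26: P2@Q0 runs 1, rem=4, I/O yield, promote→Q0. Q0=[P2] Q1=[P1,P3,P5] Q2=[]
t=26-27: P2@Q0 runs 1, rem=3, I/O yield, promote→Q0. Q0=[P2] Q1=[P1,P3,P5] Q2=[]
t=27-28: P2@Q0 runs 1, rem=2, I/O yield, promote→Q0. Q0=[P2] Q1=[P1,P3,P5] Q2=[]
t=28-29: P2@Q0 runs 1, rem=1, I/O yield, promote→Q0. Q0=[P2] Q1=[P1,P3,P5] Q2=[]
t=29-30: P2@Q0 runs 1, rem=0, completes. Q0=[] Q1=[P1,P3,P5] Q2=[]
t=30-36: P1@Q1 runs 6, rem=6, quantum used, demote→Q2. Q0=[] Q1=[P3,P5] Q2=[P1]
t=36-42: P3@Q1 runs 6, rem=4, quantum used, demote→Q2. Q0=[] Q1=[P5] Q2=[P1,P3]
t=42-48: P5@Q1 runs 6, rem=1, quantum used, demote→Q2. Q0=[] Q1=[] Q2=[P1,P3,P5]
t=48-54: P1@Q2 runs 6, rem=0, completes. Q0=[] Q1=[] Q2=[P3,P5]
t=54-58: P3@Q2 runs 4, rem=0, completes. Q0=[] Q1=[] Q2=[P5]
t=58-59: P5@Q2 runs 1, rem=0, completes. Q0=[] Q1=[] Q2=[]

Answer: 0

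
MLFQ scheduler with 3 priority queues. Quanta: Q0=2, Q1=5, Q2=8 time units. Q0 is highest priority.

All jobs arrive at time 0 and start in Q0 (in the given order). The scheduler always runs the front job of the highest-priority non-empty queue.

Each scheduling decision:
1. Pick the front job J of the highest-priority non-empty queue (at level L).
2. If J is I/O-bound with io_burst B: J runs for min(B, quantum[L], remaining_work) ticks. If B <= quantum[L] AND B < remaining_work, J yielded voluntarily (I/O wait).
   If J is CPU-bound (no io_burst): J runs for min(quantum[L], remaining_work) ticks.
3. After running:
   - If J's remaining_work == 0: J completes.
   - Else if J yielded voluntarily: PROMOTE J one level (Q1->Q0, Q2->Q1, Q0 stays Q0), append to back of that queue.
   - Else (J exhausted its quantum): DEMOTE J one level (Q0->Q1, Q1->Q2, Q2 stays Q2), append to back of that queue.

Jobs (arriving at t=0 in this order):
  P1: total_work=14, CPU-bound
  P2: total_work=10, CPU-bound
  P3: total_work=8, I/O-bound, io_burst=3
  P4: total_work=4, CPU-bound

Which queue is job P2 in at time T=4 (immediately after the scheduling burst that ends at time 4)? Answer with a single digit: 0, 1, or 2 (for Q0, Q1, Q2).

Answer: 1

Derivation:
t=0-2: P1@Q0 runs 2, rem=12, quantum used, demote→Q1. Q0=[P2,P3,P4] Q1=[P1] Q2=[]
t=2-4: P2@Q0 runs 2, rem=8, quantum used, demote→Q1. Q0=[P3,P4] Q1=[P1,P2] Q2=[]
t=4-6: P3@Q0 runs 2, rem=6, quantum used, demote→Q1. Q0=[P4] Q1=[P1,P2,P3] Q2=[]
t=6-8: P4@Q0 runs 2, rem=2, quantum used, demote→Q1. Q0=[] Q1=[P1,P2,P3,P4] Q2=[]
t=8-13: P1@Q1 runs 5, rem=7, quantum used, demote→Q2. Q0=[] Q1=[P2,P3,P4] Q2=[P1]
t=13-18: P2@Q1 runs 5, rem=3, quantum used, demote→Q2. Q0=[] Q1=[P3,P4] Q2=[P1,P2]
t=18-21: P3@Q1 runs 3, rem=3, I/O yield, promote→Q0. Q0=[P3] Q1=[P4] Q2=[P1,P2]
t=21-23: P3@Q0 runs 2, rem=1, quantum used, demote→Q1. Q0=[] Q1=[P4,P3] Q2=[P1,P2]
t=23-25: P4@Q1 runs 2, rem=0, completes. Q0=[] Q1=[P3] Q2=[P1,P2]
t=25-26: P3@Q1 runs 1, rem=0, completes. Q0=[] Q1=[] Q2=[P1,P2]
t=26-33: P1@Q2 runs 7, rem=0, completes. Q0=[] Q1=[] Q2=[P2]
t=33-36: P2@Q2 runs 3, rem=0, completes. Q0=[] Q1=[] Q2=[]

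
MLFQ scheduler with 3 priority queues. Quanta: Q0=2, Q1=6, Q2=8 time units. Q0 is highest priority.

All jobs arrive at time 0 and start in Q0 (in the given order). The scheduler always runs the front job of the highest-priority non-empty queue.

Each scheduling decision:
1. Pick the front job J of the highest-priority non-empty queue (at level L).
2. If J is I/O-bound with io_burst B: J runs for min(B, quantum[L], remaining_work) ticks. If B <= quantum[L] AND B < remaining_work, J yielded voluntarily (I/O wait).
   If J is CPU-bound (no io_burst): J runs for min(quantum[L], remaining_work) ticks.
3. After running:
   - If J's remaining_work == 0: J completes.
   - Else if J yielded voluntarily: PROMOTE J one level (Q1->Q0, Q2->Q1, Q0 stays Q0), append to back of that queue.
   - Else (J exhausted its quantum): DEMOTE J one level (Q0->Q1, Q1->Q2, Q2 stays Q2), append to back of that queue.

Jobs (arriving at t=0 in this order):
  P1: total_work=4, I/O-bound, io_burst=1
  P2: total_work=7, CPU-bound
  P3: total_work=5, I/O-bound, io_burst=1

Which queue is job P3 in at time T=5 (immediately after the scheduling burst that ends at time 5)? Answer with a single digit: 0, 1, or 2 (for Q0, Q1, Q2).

t=0-1: P1@Q0 runs 1, rem=3, I/O yield, promote→Q0. Q0=[P2,P3,P1] Q1=[] Q2=[]
t=1-3: P2@Q0 runs 2, rem=5, quantum used, demote→Q1. Q0=[P3,P1] Q1=[P2] Q2=[]
t=3-4: P3@Q0 runs 1, rem=4, I/O yield, promote→Q0. Q0=[P1,P3] Q1=[P2] Q2=[]
t=4-5: P1@Q0 runs 1, rem=2, I/O yield, promote→Q0. Q0=[P3,P1] Q1=[P2] Q2=[]
t=5-6: P3@Q0 runs 1, rem=3, I/O yield, promote→Q0. Q0=[P1,P3] Q1=[P2] Q2=[]
t=6-7: P1@Q0 runs 1, rem=1, I/O yield, promote→Q0. Q0=[P3,P1] Q1=[P2] Q2=[]
t=7-8: P3@Q0 runs 1, rem=2, I/O yield, promote→Q0. Q0=[P1,P3] Q1=[P2] Q2=[]
t=8-9: P1@Q0 runs 1, rem=0, completes. Q0=[P3] Q1=[P2] Q2=[]
t=9-10: P3@Q0 runs 1, rem=1, I/O yield, promote→Q0. Q0=[P3] Q1=[P2] Q2=[]
t=10-11: P3@Q0 runs 1, rem=0, completes. Q0=[] Q1=[P2] Q2=[]
t=11-16: P2@Q1 runs 5, rem=0, completes. Q0=[] Q1=[] Q2=[]

Answer: 0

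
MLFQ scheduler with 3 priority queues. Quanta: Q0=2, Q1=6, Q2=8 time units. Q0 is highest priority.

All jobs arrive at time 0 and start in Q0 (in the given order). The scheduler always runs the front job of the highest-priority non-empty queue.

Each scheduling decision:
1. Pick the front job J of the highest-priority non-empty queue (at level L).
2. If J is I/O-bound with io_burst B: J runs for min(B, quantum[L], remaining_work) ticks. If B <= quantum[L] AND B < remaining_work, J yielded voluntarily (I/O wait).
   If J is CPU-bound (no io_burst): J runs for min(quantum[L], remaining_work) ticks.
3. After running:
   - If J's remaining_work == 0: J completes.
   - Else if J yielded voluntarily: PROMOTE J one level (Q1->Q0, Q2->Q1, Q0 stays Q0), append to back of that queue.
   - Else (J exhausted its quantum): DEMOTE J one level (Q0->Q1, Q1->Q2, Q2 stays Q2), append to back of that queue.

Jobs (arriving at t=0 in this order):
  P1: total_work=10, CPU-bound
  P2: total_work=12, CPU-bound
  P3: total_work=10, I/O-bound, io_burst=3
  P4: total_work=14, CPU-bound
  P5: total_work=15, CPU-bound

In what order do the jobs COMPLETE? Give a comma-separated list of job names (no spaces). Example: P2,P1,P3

t=0-2: P1@Q0 runs 2, rem=8, quantum used, demote→Q1. Q0=[P2,P3,P4,P5] Q1=[P1] Q2=[]
t=2-4: P2@Q0 runs 2, rem=10, quantum used, demote→Q1. Q0=[P3,P4,P5] Q1=[P1,P2] Q2=[]
t=4-6: P3@Q0 runs 2, rem=8, quantum used, demote→Q1. Q0=[P4,P5] Q1=[P1,P2,P3] Q2=[]
t=6-8: P4@Q0 runs 2, rem=12, quantum used, demote→Q1. Q0=[P5] Q1=[P1,P2,P3,P4] Q2=[]
t=8-10: P5@Q0 runs 2, rem=13, quantum used, demote→Q1. Q0=[] Q1=[P1,P2,P3,P4,P5] Q2=[]
t=10-16: P1@Q1 runs 6, rem=2, quantum used, demote→Q2. Q0=[] Q1=[P2,P3,P4,P5] Q2=[P1]
t=16-22: P2@Q1 runs 6, rem=4, quantum used, demote→Q2. Q0=[] Q1=[P3,P4,P5] Q2=[P1,P2]
t=22-25: P3@Q1 runs 3, rem=5, I/O yield, promote→Q0. Q0=[P3] Q1=[P4,P5] Q2=[P1,P2]
t=25-27: P3@Q0 runs 2, rem=3, quantum used, demote→Q1. Q0=[] Q1=[P4,P5,P3] Q2=[P1,P2]
t=27-33: P4@Q1 runs 6, rem=6, quantum used, demote→Q2. Q0=[] Q1=[P5,P3] Q2=[P1,P2,P4]
t=33-39: P5@Q1 runs 6, rem=7, quantum used, demote→Q2. Q0=[] Q1=[P3] Q2=[P1,P2,P4,P5]
t=39-42: P3@Q1 runs 3, rem=0, completes. Q0=[] Q1=[] Q2=[P1,P2,P4,P5]
t=42-44: P1@Q2 runs 2, rem=0, completes. Q0=[] Q1=[] Q2=[P2,P4,P5]
t=44-48: P2@Q2 runs 4, rem=0, completes. Q0=[] Q1=[] Q2=[P4,P5]
t=48-54: P4@Q2 runs 6, rem=0, completes. Q0=[] Q1=[] Q2=[P5]
t=54-61: P5@Q2 runs 7, rem=0, completes. Q0=[] Q1=[] Q2=[]

Answer: P3,P1,P2,P4,P5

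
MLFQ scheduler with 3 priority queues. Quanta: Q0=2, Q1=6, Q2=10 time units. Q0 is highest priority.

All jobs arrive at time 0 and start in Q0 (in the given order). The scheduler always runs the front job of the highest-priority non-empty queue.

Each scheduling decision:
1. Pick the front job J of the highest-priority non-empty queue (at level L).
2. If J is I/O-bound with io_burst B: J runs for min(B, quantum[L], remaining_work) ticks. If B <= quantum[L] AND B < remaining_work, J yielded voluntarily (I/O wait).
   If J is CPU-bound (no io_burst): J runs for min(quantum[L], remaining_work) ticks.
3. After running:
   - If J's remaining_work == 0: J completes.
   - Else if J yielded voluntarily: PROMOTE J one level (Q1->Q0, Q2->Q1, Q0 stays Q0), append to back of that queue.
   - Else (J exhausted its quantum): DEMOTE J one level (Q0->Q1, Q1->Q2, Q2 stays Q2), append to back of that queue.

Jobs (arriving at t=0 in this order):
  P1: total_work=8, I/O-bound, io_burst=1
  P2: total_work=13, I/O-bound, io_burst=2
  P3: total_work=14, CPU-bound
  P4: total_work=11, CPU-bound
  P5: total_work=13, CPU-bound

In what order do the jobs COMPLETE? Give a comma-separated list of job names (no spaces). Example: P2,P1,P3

Answer: P2,P1,P3,P4,P5

Derivation:
t=0-1: P1@Q0 runs 1, rem=7, I/O yield, promote→Q0. Q0=[P2,P3,P4,P5,P1] Q1=[] Q2=[]
t=1-3: P2@Q0 runs 2, rem=11, I/O yield, promote→Q0. Q0=[P3,P4,P5,P1,P2] Q1=[] Q2=[]
t=3-5: P3@Q0 runs 2, rem=12, quantum used, demote→Q1. Q0=[P4,P5,P1,P2] Q1=[P3] Q2=[]
t=5-7: P4@Q0 runs 2, rem=9, quantum used, demote→Q1. Q0=[P5,P1,P2] Q1=[P3,P4] Q2=[]
t=7-9: P5@Q0 runs 2, rem=11, quantum used, demote→Q1. Q0=[P1,P2] Q1=[P3,P4,P5] Q2=[]
t=9-10: P1@Q0 runs 1, rem=6, I/O yield, promote→Q0. Q0=[P2,P1] Q1=[P3,P4,P5] Q2=[]
t=10-12: P2@Q0 runs 2, rem=9, I/O yield, promote→Q0. Q0=[P1,P2] Q1=[P3,P4,P5] Q2=[]
t=12-13: P1@Q0 runs 1, rem=5, I/O yield, promote→Q0. Q0=[P2,P1] Q1=[P3,P4,P5] Q2=[]
t=13-15: P2@Q0 runs 2, rem=7, I/O yield, promote→Q0. Q0=[P1,P2] Q1=[P3,P4,P5] Q2=[]
t=15-16: P1@Q0 runs 1, rem=4, I/O yield, promote→Q0. Q0=[P2,P1] Q1=[P3,P4,P5] Q2=[]
t=16-18: P2@Q0 runs 2, rem=5, I/O yield, promote→Q0. Q0=[P1,P2] Q1=[P3,P4,P5] Q2=[]
t=18-19: P1@Q0 runs 1, rem=3, I/O yield, promote→Q0. Q0=[P2,P1] Q1=[P3,P4,P5] Q2=[]
t=19-21: P2@Q0 runs 2, rem=3, I/O yield, promote→Q0. Q0=[P1,P2] Q1=[P3,P4,P5] Q2=[]
t=21-22: P1@Q0 runs 1, rem=2, I/O yield, promote→Q0. Q0=[P2,P1] Q1=[P3,P4,P5] Q2=[]
t=22-24: P2@Q0 runs 2, rem=1, I/O yield, promote→Q0. Q0=[P1,P2] Q1=[P3,P4,P5] Q2=[]
t=24-25: P1@Q0 runs 1, rem=1, I/O yield, promote→Q0. Q0=[P2,P1] Q1=[P3,P4,P5] Q2=[]
t=25-26: P2@Q0 runs 1, rem=0, completes. Q0=[P1] Q1=[P3,P4,P5] Q2=[]
t=26-27: P1@Q0 runs 1, rem=0, completes. Q0=[] Q1=[P3,P4,P5] Q2=[]
t=27-33: P3@Q1 runs 6, rem=6, quantum used, demote→Q2. Q0=[] Q1=[P4,P5] Q2=[P3]
t=33-39: P4@Q1 runs 6, rem=3, quantum used, demote→Q2. Q0=[] Q1=[P5] Q2=[P3,P4]
t=39-45: P5@Q1 runs 6, rem=5, quantum used, demote→Q2. Q0=[] Q1=[] Q2=[P3,P4,P5]
t=45-51: P3@Q2 runs 6, rem=0, completes. Q0=[] Q1=[] Q2=[P4,P5]
t=51-54: P4@Q2 runs 3, rem=0, completes. Q0=[] Q1=[] Q2=[P5]
t=54-59: P5@Q2 runs 5, rem=0, completes. Q0=[] Q1=[] Q2=[]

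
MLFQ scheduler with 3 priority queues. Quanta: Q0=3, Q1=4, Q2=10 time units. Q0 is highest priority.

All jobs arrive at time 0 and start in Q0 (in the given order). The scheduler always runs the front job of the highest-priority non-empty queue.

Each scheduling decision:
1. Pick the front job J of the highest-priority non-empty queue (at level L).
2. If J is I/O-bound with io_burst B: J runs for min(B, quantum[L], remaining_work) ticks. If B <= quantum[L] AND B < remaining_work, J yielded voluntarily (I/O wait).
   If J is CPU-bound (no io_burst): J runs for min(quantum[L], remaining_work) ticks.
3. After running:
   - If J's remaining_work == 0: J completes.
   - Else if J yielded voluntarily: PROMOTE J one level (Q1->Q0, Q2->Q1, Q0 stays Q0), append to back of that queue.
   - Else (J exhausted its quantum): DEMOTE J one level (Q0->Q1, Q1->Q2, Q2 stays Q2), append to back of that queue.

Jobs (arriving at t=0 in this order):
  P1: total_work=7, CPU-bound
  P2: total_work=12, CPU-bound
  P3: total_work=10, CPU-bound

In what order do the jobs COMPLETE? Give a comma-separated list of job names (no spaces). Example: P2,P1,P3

Answer: P1,P2,P3

Derivation:
t=0-3: P1@Q0 runs 3, rem=4, quantum used, demote→Q1. Q0=[P2,P3] Q1=[P1] Q2=[]
t=3-6: P2@Q0 runs 3, rem=9, quantum used, demote→Q1. Q0=[P3] Q1=[P1,P2] Q2=[]
t=6-9: P3@Q0 runs 3, rem=7, quantum used, demote→Q1. Q0=[] Q1=[P1,P2,P3] Q2=[]
t=9-13: P1@Q1 runs 4, rem=0, completes. Q0=[] Q1=[P2,P3] Q2=[]
t=13-17: P2@Q1 runs 4, rem=5, quantum used, demote→Q2. Q0=[] Q1=[P3] Q2=[P2]
t=17-21: P3@Q1 runs 4, rem=3, quantum used, demote→Q2. Q0=[] Q1=[] Q2=[P2,P3]
t=21-26: P2@Q2 runs 5, rem=0, completes. Q0=[] Q1=[] Q2=[P3]
t=26-29: P3@Q2 runs 3, rem=0, completes. Q0=[] Q1=[] Q2=[]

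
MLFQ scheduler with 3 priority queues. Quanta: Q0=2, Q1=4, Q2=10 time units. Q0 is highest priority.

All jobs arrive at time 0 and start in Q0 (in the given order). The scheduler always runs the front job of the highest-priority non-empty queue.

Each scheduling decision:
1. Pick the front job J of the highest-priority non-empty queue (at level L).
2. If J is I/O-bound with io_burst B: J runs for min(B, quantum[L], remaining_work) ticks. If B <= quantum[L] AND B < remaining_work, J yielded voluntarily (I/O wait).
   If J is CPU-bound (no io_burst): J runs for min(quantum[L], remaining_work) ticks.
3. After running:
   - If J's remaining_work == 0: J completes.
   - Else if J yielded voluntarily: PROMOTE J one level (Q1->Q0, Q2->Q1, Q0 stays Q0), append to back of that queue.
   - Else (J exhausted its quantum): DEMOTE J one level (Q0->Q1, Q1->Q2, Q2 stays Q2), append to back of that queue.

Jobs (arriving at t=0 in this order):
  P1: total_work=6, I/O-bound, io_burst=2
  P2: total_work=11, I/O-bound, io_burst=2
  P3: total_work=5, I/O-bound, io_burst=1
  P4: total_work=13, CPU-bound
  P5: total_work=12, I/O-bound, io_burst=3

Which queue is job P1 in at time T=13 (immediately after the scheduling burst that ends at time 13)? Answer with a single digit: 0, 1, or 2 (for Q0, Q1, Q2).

t=0-2: P1@Q0 runs 2, rem=4, I/O yield, promote→Q0. Q0=[P2,P3,P4,P5,P1] Q1=[] Q2=[]
t=2-4: P2@Q0 runs 2, rem=9, I/O yield, promote→Q0. Q0=[P3,P4,P5,P1,P2] Q1=[] Q2=[]
t=4-5: P3@Q0 runs 1, rem=4, I/O yield, promote→Q0. Q0=[P4,P5,P1,P2,P3] Q1=[] Q2=[]
t=5-7: P4@Q0 runs 2, rem=11, quantum used, demote→Q1. Q0=[P5,P1,P2,P3] Q1=[P4] Q2=[]
t=7-9: P5@Q0 runs 2, rem=10, quantum used, demote→Q1. Q0=[P1,P2,P3] Q1=[P4,P5] Q2=[]
t=9-11: P1@Q0 runs 2, rem=2, I/O yield, promote→Q0. Q0=[P2,P3,P1] Q1=[P4,P5] Q2=[]
t=11-13: P2@Q0 runs 2, rem=7, I/O yield, promote→Q0. Q0=[P3,P1,P2] Q1=[P4,P5] Q2=[]
t=13-14: P3@Q0 runs 1, rem=3, I/O yield, promote→Q0. Q0=[P1,P2,P3] Q1=[P4,P5] Q2=[]
t=14-16: P1@Q0 runs 2, rem=0, completes. Q0=[P2,P3] Q1=[P4,P5] Q2=[]
t=16-18: P2@Q0 runs 2, rem=5, I/O yield, promote→Q0. Q0=[P3,P2] Q1=[P4,P5] Q2=[]
t=18-19: P3@Q0 runs 1, rem=2, I/O yield, promote→Q0. Q0=[P2,P3] Q1=[P4,P5] Q2=[]
t=19-21: P2@Q0 runs 2, rem=3, I/O yield, promote→Q0. Q0=[P3,P2] Q1=[P4,P5] Q2=[]
t=21-22: P3@Q0 runs 1, rem=1, I/O yield, promote→Q0. Q0=[P2,P3] Q1=[P4,P5] Q2=[]
t=22-24: P2@Q0 runs 2, rem=1, I/O yield, promote→Q0. Q0=[P3,P2] Q1=[P4,P5] Q2=[]
t=24-25: P3@Q0 runs 1, rem=0, completes. Q0=[P2] Q1=[P4,P5] Q2=[]
t=25-26: P2@Q0 runs 1, rem=0, completes. Q0=[] Q1=[P4,P5] Q2=[]
t=26-30: P4@Q1 runs 4, rem=7, quantum used, demote→Q2. Q0=[] Q1=[P5] Q2=[P4]
t=30-33: P5@Q1 runs 3, rem=7, I/O yield, promote→Q0. Q0=[P5] Q1=[] Q2=[P4]
t=33-35: P5@Q0 runs 2, rem=5, quantum used, demote→Q1. Q0=[] Q1=[P5] Q2=[P4]
t=35-38: P5@Q1 runs 3, rem=2, I/O yield, promote→Q0. Q0=[P5] Q1=[] Q2=[P4]
t=38-40: P5@Q0 runs 2, rem=0, completes. Q0=[] Q1=[] Q2=[P4]
t=40-47: P4@Q2 runs 7, rem=0, completes. Q0=[] Q1=[] Q2=[]

Answer: 0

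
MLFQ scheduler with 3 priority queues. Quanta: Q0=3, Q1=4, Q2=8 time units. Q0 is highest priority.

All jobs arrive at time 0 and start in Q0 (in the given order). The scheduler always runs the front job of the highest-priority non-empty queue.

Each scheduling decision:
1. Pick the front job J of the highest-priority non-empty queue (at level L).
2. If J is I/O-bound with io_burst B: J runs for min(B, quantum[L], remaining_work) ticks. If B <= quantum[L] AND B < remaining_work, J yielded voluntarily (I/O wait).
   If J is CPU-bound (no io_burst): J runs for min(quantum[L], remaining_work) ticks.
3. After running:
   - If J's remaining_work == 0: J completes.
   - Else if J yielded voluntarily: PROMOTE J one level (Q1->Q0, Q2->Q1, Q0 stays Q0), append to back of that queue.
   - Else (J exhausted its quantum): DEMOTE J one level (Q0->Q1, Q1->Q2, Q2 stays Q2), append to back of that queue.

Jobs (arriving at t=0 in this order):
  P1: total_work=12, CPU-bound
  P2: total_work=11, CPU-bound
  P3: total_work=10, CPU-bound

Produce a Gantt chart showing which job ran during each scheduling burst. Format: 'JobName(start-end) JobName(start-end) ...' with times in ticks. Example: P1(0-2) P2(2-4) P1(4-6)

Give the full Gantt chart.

t=0-3: P1@Q0 runs 3, rem=9, quantum used, demote→Q1. Q0=[P2,P3] Q1=[P1] Q2=[]
t=3-6: P2@Q0 runs 3, rem=8, quantum used, demote→Q1. Q0=[P3] Q1=[P1,P2] Q2=[]
t=6-9: P3@Q0 runs 3, rem=7, quantum used, demote→Q1. Q0=[] Q1=[P1,P2,P3] Q2=[]
t=9-13: P1@Q1 runs 4, rem=5, quantum used, demote→Q2. Q0=[] Q1=[P2,P3] Q2=[P1]
t=13-17: P2@Q1 runs 4, rem=4, quantum used, demote→Q2. Q0=[] Q1=[P3] Q2=[P1,P2]
t=17-21: P3@Q1 runs 4, rem=3, quantum used, demote→Q2. Q0=[] Q1=[] Q2=[P1,P2,P3]
t=21-26: P1@Q2 runs 5, rem=0, completes. Q0=[] Q1=[] Q2=[P2,P3]
t=26-30: P2@Q2 runs 4, rem=0, completes. Q0=[] Q1=[] Q2=[P3]
t=30-33: P3@Q2 runs 3, rem=0, completes. Q0=[] Q1=[] Q2=[]

Answer: P1(0-3) P2(3-6) P3(6-9) P1(9-13) P2(13-17) P3(17-21) P1(21-26) P2(26-30) P3(30-33)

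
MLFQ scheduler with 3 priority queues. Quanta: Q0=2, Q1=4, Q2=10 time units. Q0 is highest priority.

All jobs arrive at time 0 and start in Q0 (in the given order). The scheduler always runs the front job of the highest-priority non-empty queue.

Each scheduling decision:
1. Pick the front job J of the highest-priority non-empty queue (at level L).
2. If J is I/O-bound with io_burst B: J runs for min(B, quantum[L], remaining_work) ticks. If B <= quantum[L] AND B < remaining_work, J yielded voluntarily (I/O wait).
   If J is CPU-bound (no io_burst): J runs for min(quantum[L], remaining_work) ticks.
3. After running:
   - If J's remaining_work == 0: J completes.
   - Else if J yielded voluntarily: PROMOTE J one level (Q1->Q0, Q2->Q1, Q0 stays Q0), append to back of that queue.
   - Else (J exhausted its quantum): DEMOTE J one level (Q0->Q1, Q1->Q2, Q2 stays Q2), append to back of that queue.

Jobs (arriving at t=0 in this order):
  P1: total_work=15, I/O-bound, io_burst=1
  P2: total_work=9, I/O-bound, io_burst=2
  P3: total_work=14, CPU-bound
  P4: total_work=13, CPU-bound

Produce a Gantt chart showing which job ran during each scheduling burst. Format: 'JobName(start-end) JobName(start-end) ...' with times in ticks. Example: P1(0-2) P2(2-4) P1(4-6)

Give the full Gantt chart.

t=0-1: P1@Q0 runs 1, rem=14, I/O yield, promote→Q0. Q0=[P2,P3,P4,P1] Q1=[] Q2=[]
t=1-3: P2@Q0 runs 2, rem=7, I/O yield, promote→Q0. Q0=[P3,P4,P1,P2] Q1=[] Q2=[]
t=3-5: P3@Q0 runs 2, rem=12, quantum used, demote→Q1. Q0=[P4,P1,P2] Q1=[P3] Q2=[]
t=5-7: P4@Q0 runs 2, rem=11, quantum used, demote→Q1. Q0=[P1,P2] Q1=[P3,P4] Q2=[]
t=7-8: P1@Q0 runs 1, rem=13, I/O yield, promote→Q0. Q0=[P2,P1] Q1=[P3,P4] Q2=[]
t=8-10: P2@Q0 runs 2, rem=5, I/O yield, promote→Q0. Q0=[P1,P2] Q1=[P3,P4] Q2=[]
t=10-11: P1@Q0 runs 1, rem=12, I/O yield, promote→Q0. Q0=[P2,P1] Q1=[P3,P4] Q2=[]
t=11-13: P2@Q0 runs 2, rem=3, I/O yield, promote→Q0. Q0=[P1,P2] Q1=[P3,P4] Q2=[]
t=13-14: P1@Q0 runs 1, rem=11, I/O yield, promote→Q0. Q0=[P2,P1] Q1=[P3,P4] Q2=[]
t=14-16: P2@Q0 runs 2, rem=1, I/O yield, promote→Q0. Q0=[P1,P2] Q1=[P3,P4] Q2=[]
t=16-17: P1@Q0 runs 1, rem=10, I/O yield, promote→Q0. Q0=[P2,P1] Q1=[P3,P4] Q2=[]
t=17-18: P2@Q0 runs 1, rem=0, completes. Q0=[P1] Q1=[P3,P4] Q2=[]
t=18-19: P1@Q0 runs 1, rem=9, I/O yield, promote→Q0. Q0=[P1] Q1=[P3,P4] Q2=[]
t=19-20: P1@Q0 runs 1, rem=8, I/O yield, promote→Q0. Q0=[P1] Q1=[P3,P4] Q2=[]
t=20-21: P1@Q0 runs 1, rem=7, I/O yield, promote→Q0. Q0=[P1] Q1=[P3,P4] Q2=[]
t=21-22: P1@Q0 runs 1, rem=6, I/O yield, promote→Q0. Q0=[P1] Q1=[P3,P4] Q2=[]
t=22-23: P1@Q0 runs 1, rem=5, I/O yield, promote→Q0. Q0=[P1] Q1=[P3,P4] Q2=[]
t=23-24: P1@Q0 runs 1, rem=4, I/O yield, promote→Q0. Q0=[P1] Q1=[P3,P4] Q2=[]
t=24-25: P1@Q0 runs 1, rem=3, I/O yield, promote→Q0. Q0=[P1] Q1=[P3,P4] Q2=[]
t=25-26: P1@Q0 runs 1, rem=2, I/O yield, promote→Q0. Q0=[P1] Q1=[P3,P4] Q2=[]
t=26-27: P1@Q0 runs 1, rem=1, I/O yield, promote→Q0. Q0=[P1] Q1=[P3,P4] Q2=[]
t=27-28: P1@Q0 runs 1, rem=0, completes. Q0=[] Q1=[P3,P4] Q2=[]
t=28-32: P3@Q1 runs 4, rem=8, quantum used, demote→Q2. Q0=[] Q1=[P4] Q2=[P3]
t=32-36: P4@Q1 runs 4, rem=7, quantum used, demote→Q2. Q0=[] Q1=[] Q2=[P3,P4]
t=36-44: P3@Q2 runs 8, rem=0, completes. Q0=[] Q1=[] Q2=[P4]
t=44-51: P4@Q2 runs 7, rem=0, completes. Q0=[] Q1=[] Q2=[]

Answer: P1(0-1) P2(1-3) P3(3-5) P4(5-7) P1(7-8) P2(8-10) P1(10-11) P2(11-13) P1(13-14) P2(14-16) P1(16-17) P2(17-18) P1(18-19) P1(19-20) P1(20-21) P1(21-22) P1(22-23) P1(23-24) P1(24-25) P1(25-26) P1(26-27) P1(27-28) P3(28-32) P4(32-36) P3(36-44) P4(44-51)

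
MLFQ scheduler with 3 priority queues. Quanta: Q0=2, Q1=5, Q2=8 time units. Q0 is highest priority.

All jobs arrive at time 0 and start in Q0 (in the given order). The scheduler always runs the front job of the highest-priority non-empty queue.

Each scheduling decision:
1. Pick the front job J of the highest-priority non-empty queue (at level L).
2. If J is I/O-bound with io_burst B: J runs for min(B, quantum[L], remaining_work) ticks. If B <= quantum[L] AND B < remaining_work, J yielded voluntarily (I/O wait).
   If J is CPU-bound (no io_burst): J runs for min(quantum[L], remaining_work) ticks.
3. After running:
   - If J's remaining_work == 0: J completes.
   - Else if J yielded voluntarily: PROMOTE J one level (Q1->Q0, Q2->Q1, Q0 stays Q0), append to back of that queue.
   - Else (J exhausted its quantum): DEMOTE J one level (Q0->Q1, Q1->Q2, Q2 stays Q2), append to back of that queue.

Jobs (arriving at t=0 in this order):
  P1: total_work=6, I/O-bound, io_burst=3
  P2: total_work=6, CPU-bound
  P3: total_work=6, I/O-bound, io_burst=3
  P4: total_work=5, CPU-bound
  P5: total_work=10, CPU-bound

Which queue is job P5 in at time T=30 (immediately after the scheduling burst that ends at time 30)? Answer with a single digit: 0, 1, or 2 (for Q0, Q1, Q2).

Answer: 2

Derivation:
t=0-2: P1@Q0 runs 2, rem=4, quantum used, demote→Q1. Q0=[P2,P3,P4,P5] Q1=[P1] Q2=[]
t=2-4: P2@Q0 runs 2, rem=4, quantum used, demote→Q1. Q0=[P3,P4,P5] Q1=[P1,P2] Q2=[]
t=4-6: P3@Q0 runs 2, rem=4, quantum used, demote→Q1. Q0=[P4,P5] Q1=[P1,P2,P3] Q2=[]
t=6-8: P4@Q0 runs 2, rem=3, quantum used, demote→Q1. Q0=[P5] Q1=[P1,P2,P3,P4] Q2=[]
t=8-10: P5@Q0 runs 2, rem=8, quantum used, demote→Q1. Q0=[] Q1=[P1,P2,P3,P4,P5] Q2=[]
t=10-13: P1@Q1 runs 3, rem=1, I/O yield, promote→Q0. Q0=[P1] Q1=[P2,P3,P4,P5] Q2=[]
t=13-14: P1@Q0 runs 1, rem=0, completes. Q0=[] Q1=[P2,P3,P4,P5] Q2=[]
t=14-18: P2@Q1 runs 4, rem=0, completes. Q0=[] Q1=[P3,P4,P5] Q2=[]
t=18-21: P3@Q1 runs 3, rem=1, I/O yield, promote→Q0. Q0=[P3] Q1=[P4,P5] Q2=[]
t=21-22: P3@Q0 runs 1, rem=0, completes. Q0=[] Q1=[P4,P5] Q2=[]
t=22-25: P4@Q1 runs 3, rem=0, completes. Q0=[] Q1=[P5] Q2=[]
t=25-30: P5@Q1 runs 5, rem=3, quantum used, demote→Q2. Q0=[] Q1=[] Q2=[P5]
t=30-33: P5@Q2 runs 3, rem=0, completes. Q0=[] Q1=[] Q2=[]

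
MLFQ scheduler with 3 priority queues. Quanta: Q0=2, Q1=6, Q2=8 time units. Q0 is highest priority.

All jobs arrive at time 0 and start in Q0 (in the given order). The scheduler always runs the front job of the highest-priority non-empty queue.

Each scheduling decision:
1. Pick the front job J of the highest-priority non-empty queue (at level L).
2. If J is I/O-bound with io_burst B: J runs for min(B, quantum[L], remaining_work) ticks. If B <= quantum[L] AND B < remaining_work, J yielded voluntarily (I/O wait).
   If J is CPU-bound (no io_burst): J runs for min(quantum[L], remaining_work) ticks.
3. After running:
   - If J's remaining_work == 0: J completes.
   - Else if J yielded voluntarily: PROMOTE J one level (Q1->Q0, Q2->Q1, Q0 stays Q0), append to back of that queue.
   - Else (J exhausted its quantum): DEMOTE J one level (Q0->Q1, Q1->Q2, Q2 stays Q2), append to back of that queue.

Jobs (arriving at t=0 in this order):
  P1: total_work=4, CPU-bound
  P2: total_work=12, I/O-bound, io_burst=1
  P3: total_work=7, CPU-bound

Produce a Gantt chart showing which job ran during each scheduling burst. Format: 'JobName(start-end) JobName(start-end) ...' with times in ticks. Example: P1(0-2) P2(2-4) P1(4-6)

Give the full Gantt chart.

Answer: P1(0-2) P2(2-3) P3(3-5) P2(5-6) P2(6-7) P2(7-8) P2(8-9) P2(9-10) P2(10-11) P2(11-12) P2(12-13) P2(13-14) P2(14-15) P2(15-16) P1(16-18) P3(18-23)

Derivation:
t=0-2: P1@Q0 runs 2, rem=2, quantum used, demote→Q1. Q0=[P2,P3] Q1=[P1] Q2=[]
t=2-3: P2@Q0 runs 1, rem=11, I/O yield, promote→Q0. Q0=[P3,P2] Q1=[P1] Q2=[]
t=3-5: P3@Q0 runs 2, rem=5, quantum used, demote→Q1. Q0=[P2] Q1=[P1,P3] Q2=[]
t=5-6: P2@Q0 runs 1, rem=10, I/O yield, promote→Q0. Q0=[P2] Q1=[P1,P3] Q2=[]
t=6-7: P2@Q0 runs 1, rem=9, I/O yield, promote→Q0. Q0=[P2] Q1=[P1,P3] Q2=[]
t=7-8: P2@Q0 runs 1, rem=8, I/O yield, promote→Q0. Q0=[P2] Q1=[P1,P3] Q2=[]
t=8-9: P2@Q0 runs 1, rem=7, I/O yield, promote→Q0. Q0=[P2] Q1=[P1,P3] Q2=[]
t=9-10: P2@Q0 runs 1, rem=6, I/O yield, promote→Q0. Q0=[P2] Q1=[P1,P3] Q2=[]
t=10-11: P2@Q0 runs 1, rem=5, I/O yield, promote→Q0. Q0=[P2] Q1=[P1,P3] Q2=[]
t=11-12: P2@Q0 runs 1, rem=4, I/O yield, promote→Q0. Q0=[P2] Q1=[P1,P3] Q2=[]
t=12-13: P2@Q0 runs 1, rem=3, I/O yield, promote→Q0. Q0=[P2] Q1=[P1,P3] Q2=[]
t=13-14: P2@Q0 runs 1, rem=2, I/O yield, promote→Q0. Q0=[P2] Q1=[P1,P3] Q2=[]
t=14-15: P2@Q0 runs 1, rem=1, I/O yield, promote→Q0. Q0=[P2] Q1=[P1,P3] Q2=[]
t=15-16: P2@Q0 runs 1, rem=0, completes. Q0=[] Q1=[P1,P3] Q2=[]
t=16-18: P1@Q1 runs 2, rem=0, completes. Q0=[] Q1=[P3] Q2=[]
t=18-23: P3@Q1 runs 5, rem=0, completes. Q0=[] Q1=[] Q2=[]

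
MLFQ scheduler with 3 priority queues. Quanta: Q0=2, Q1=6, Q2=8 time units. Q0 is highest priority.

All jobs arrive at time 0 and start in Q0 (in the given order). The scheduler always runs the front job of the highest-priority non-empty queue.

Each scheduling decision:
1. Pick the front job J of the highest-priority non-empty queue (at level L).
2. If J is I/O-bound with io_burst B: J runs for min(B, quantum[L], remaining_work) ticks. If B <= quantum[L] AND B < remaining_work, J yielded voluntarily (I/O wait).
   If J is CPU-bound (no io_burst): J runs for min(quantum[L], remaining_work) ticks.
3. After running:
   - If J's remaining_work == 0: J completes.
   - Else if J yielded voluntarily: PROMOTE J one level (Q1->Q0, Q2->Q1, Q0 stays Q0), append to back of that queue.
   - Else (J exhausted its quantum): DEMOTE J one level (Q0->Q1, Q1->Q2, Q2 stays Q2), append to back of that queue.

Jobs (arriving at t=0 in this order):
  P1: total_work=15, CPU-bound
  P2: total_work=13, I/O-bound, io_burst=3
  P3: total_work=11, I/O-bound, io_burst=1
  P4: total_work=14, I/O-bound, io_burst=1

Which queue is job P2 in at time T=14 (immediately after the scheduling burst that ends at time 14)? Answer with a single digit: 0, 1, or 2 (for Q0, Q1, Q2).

t=0-2: P1@Q0 runs 2, rem=13, quantum used, demote→Q1. Q0=[P2,P3,P4] Q1=[P1] Q2=[]
t=2-4: P2@Q0 runs 2, rem=11, quantum used, demote→Q1. Q0=[P3,P4] Q1=[P1,P2] Q2=[]
t=4-5: P3@Q0 runs 1, rem=10, I/O yield, promote→Q0. Q0=[P4,P3] Q1=[P1,P2] Q2=[]
t=5-6: P4@Q0 runs 1, rem=13, I/O yield, promote→Q0. Q0=[P3,P4] Q1=[P1,P2] Q2=[]
t=6-7: P3@Q0 runs 1, rem=9, I/O yield, promote→Q0. Q0=[P4,P3] Q1=[P1,P2] Q2=[]
t=7-8: P4@Q0 runs 1, rem=12, I/O yield, promote→Q0. Q0=[P3,P4] Q1=[P1,P2] Q2=[]
t=8-9: P3@Q0 runs 1, rem=8, I/O yield, promote→Q0. Q0=[P4,P3] Q1=[P1,P2] Q2=[]
t=9-10: P4@Q0 runs 1, rem=11, I/O yield, promote→Q0. Q0=[P3,P4] Q1=[P1,P2] Q2=[]
t=10-11: P3@Q0 runs 1, rem=7, I/O yield, promote→Q0. Q0=[P4,P3] Q1=[P1,P2] Q2=[]
t=11-12: P4@Q0 runs 1, rem=10, I/O yield, promote→Q0. Q0=[P3,P4] Q1=[P1,P2] Q2=[]
t=12-13: P3@Q0 runs 1, rem=6, I/O yield, promote→Q0. Q0=[P4,P3] Q1=[P1,P2] Q2=[]
t=13-14: P4@Q0 runs 1, rem=9, I/O yield, promote→Q0. Q0=[P3,P4] Q1=[P1,P2] Q2=[]
t=14-15: P3@Q0 runs 1, rem=5, I/O yield, promote→Q0. Q0=[P4,P3] Q1=[P1,P2] Q2=[]
t=15-16: P4@Q0 runs 1, rem=8, I/O yield, promote→Q0. Q0=[P3,P4] Q1=[P1,P2] Q2=[]
t=16-17: P3@Q0 runs 1, rem=4, I/O yield, promote→Q0. Q0=[P4,P3] Q1=[P1,P2] Q2=[]
t=17-18: P4@Q0 runs 1, rem=7, I/O yield, promote→Q0. Q0=[P3,P4] Q1=[P1,P2] Q2=[]
t=18-19: P3@Q0 runs 1, rem=3, I/O yield, promote→Q0. Q0=[P4,P3] Q1=[P1,P2] Q2=[]
t=19-20: P4@Q0 runs 1, rem=6, I/O yield, promote→Q0. Q0=[P3,P4] Q1=[P1,P2] Q2=[]
t=20-21: P3@Q0 runs 1, rem=2, I/O yield, promote→Q0. Q0=[P4,P3] Q1=[P1,P2] Q2=[]
t=21-22: P4@Q0 runs 1, rem=5, I/O yield, promote→Q0. Q0=[P3,P4] Q1=[P1,P2] Q2=[]
t=22-23: P3@Q0 runs 1, rem=1, I/O yield, promote→Q0. Q0=[P4,P3] Q1=[P1,P2] Q2=[]
t=23-24: P4@Q0 runs 1, rem=4, I/O yield, promote→Q0. Q0=[P3,P4] Q1=[P1,P2] Q2=[]
t=24-25: P3@Q0 runs 1, rem=0, completes. Q0=[P4] Q1=[P1,P2] Q2=[]
t=25-26: P4@Q0 runs 1, rem=3, I/O yield, promote→Q0. Q0=[P4] Q1=[P1,P2] Q2=[]
t=26-27: P4@Q0 runs 1, rem=2, I/O yield, promote→Q0. Q0=[P4] Q1=[P1,P2] Q2=[]
t=27-28: P4@Q0 runs 1, rem=1, I/O yield, promote→Q0. Q0=[P4] Q1=[P1,P2] Q2=[]
t=28-29: P4@Q0 runs 1, rem=0, completes. Q0=[] Q1=[P1,P2] Q2=[]
t=29-35: P1@Q1 runs 6, rem=7, quantum used, demote→Q2. Q0=[] Q1=[P2] Q2=[P1]
t=35-38: P2@Q1 runs 3, rem=8, I/O yield, promote→Q0. Q0=[P2] Q1=[] Q2=[P1]
t=38-40: P2@Q0 runs 2, rem=6, quantum used, demote→Q1. Q0=[] Q1=[P2] Q2=[P1]
t=40-43: P2@Q1 runs 3, rem=3, I/O yield, promote→Q0. Q0=[P2] Q1=[] Q2=[P1]
t=43-45: P2@Q0 runs 2, rem=1, quantum used, demote→Q1. Q0=[] Q1=[P2] Q2=[P1]
t=45-46: P2@Q1 runs 1, rem=0, completes. Q0=[] Q1=[] Q2=[P1]
t=46-53: P1@Q2 runs 7, rem=0, completes. Q0=[] Q1=[] Q2=[]

Answer: 1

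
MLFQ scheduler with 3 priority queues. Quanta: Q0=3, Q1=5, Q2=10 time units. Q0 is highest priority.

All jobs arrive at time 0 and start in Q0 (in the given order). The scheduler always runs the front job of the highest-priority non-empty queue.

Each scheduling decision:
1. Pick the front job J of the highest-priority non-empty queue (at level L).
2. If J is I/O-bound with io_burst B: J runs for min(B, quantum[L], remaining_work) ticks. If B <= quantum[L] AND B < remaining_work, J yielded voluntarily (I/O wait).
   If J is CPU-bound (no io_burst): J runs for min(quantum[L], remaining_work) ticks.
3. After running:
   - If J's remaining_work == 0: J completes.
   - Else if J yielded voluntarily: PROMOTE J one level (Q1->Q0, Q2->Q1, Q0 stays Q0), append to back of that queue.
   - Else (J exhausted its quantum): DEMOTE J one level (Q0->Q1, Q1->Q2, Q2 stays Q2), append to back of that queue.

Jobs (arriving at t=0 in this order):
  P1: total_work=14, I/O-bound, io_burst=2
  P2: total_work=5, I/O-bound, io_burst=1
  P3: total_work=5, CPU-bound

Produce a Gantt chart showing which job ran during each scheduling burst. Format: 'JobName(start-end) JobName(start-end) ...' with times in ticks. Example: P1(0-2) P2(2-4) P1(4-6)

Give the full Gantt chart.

Answer: P1(0-2) P2(2-3) P3(3-6) P1(6-8) P2(8-9) P1(9-11) P2(11-12) P1(12-14) P2(14-15) P1(15-17) P2(17-18) P1(18-20) P1(20-22) P3(22-24)

Derivation:
t=0-2: P1@Q0 runs 2, rem=12, I/O yield, promote→Q0. Q0=[P2,P3,P1] Q1=[] Q2=[]
t=2-3: P2@Q0 runs 1, rem=4, I/O yield, promote→Q0. Q0=[P3,P1,P2] Q1=[] Q2=[]
t=3-6: P3@Q0 runs 3, rem=2, quantum used, demote→Q1. Q0=[P1,P2] Q1=[P3] Q2=[]
t=6-8: P1@Q0 runs 2, rem=10, I/O yield, promote→Q0. Q0=[P2,P1] Q1=[P3] Q2=[]
t=8-9: P2@Q0 runs 1, rem=3, I/O yield, promote→Q0. Q0=[P1,P2] Q1=[P3] Q2=[]
t=9-11: P1@Q0 runs 2, rem=8, I/O yield, promote→Q0. Q0=[P2,P1] Q1=[P3] Q2=[]
t=11-12: P2@Q0 runs 1, rem=2, I/O yield, promote→Q0. Q0=[P1,P2] Q1=[P3] Q2=[]
t=12-14: P1@Q0 runs 2, rem=6, I/O yield, promote→Q0. Q0=[P2,P1] Q1=[P3] Q2=[]
t=14-15: P2@Q0 runs 1, rem=1, I/O yield, promote→Q0. Q0=[P1,P2] Q1=[P3] Q2=[]
t=15-17: P1@Q0 runs 2, rem=4, I/O yield, promote→Q0. Q0=[P2,P1] Q1=[P3] Q2=[]
t=17-18: P2@Q0 runs 1, rem=0, completes. Q0=[P1] Q1=[P3] Q2=[]
t=18-20: P1@Q0 runs 2, rem=2, I/O yield, promote→Q0. Q0=[P1] Q1=[P3] Q2=[]
t=20-22: P1@Q0 runs 2, rem=0, completes. Q0=[] Q1=[P3] Q2=[]
t=22-24: P3@Q1 runs 2, rem=0, completes. Q0=[] Q1=[] Q2=[]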